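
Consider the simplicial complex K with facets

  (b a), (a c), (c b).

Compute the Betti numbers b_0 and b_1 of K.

b_0 = 1, b_1 = 1.

Take the total order a < b < c on the vertex set. Then K (dimension 1) consists of the simplices:

  0-simplices (3): a, b, c
  1-simplices (3): ab, ac, bc

Hence C_0 ≅ Z^3, C_1 ≅ Z^3.

The boundary map ∂_1: C_1 → C_0 sends each edge [p,q] (with p < q) to q − p.
This gives a 3×3 integer matrix of rank 2; reducing to Smith normal form yields diagonal entries (1,1).

Computing H_k = (kernel of ∂_k) / (image of ∂_{k+1}):

  H_0: rank C_0 − rank ∂_1 = 3 − 2 = 1, and the invariant factors of ∂_1 are all 1, so H_0 ≅ Z.
  H_1: rank ker ∂_1 − rank ∂_2 = (3 − 2) − 0 = 1, and there is no ∂_2, so H_1 ≅ Z.

Hence the Betti numbers are b_0 = 1, b_1 = 1.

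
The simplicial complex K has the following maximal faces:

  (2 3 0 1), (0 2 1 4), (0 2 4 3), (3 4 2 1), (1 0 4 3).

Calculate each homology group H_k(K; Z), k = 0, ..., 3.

H_0 ≅ Z,  H_1 = 0,  H_2 = 0,  H_3 ≅ Z.

Order the vertices as 0 < 1 < 2 < 3 < 4. Listing each simplex with vertices in this order, K has dimension 3 with simplices:

  0-simplices (5): [0], [1], [2], [3], [4]
  1-simplices (10): [0,1], [0,2], [0,3], [0,4], [1,2], [1,3], [1,4], [2,3], [2,4], [3,4]
  2-simplices (10): [0,1,2], [0,1,3], [0,1,4], [0,2,3], [0,2,4], [0,3,4], [1,2,3], [1,2,4], [1,3,4], [2,3,4]
  3-simplices (5): [0,1,2,3], [0,1,2,4], [0,1,3,4], [0,2,3,4], [1,2,3,4]

so the chain groups are C_0 ≅ Z^5, C_1 ≅ Z^10, C_2 ≅ Z^10, C_3 ≅ Z^5.

The boundary map ∂_1: C_1 → C_0 maps an edge to its endpoints' difference, ∂[p,q] = q − p.
The 5×10 boundary matrix has rank 4 and Smith normal form diag(1,1,1,1).

∂_2: C_2 → C_1 acts by ∂[p,q,r] = [q,r] − [p,r] + [p,q]. For instance
  ∂[0,2,3] = [2,3] − [0,3] + [0,2],
  ∂[0,2,4] = [2,4] − [0,4] + [0,2].
This gives a 10×10 integer matrix of rank 6; reducing to Smith normal form yields diagonal entries (1,1,1,1,1,1).

Boundary ∂_3: C_3 → C_2 sends each 3-simplex σ to the alternating sum Σ_i (−1)^i (σ with its i-th vertex removed). For instance
  ∂[0,1,2,3] = [1,2,3] − [0,2,3] + [0,1,3] − [0,1,2],
  ∂[0,1,3,4] = [1,3,4] − [0,3,4] + [0,1,4] − [0,1,3].
The resulting 10×5 matrix has rank 4, and its Smith normal form has invariant factors (1,1,1,1).

Now H_k = ker ∂_k / im ∂_{k+1}, so:

  H_0: rank C_0 − rank ∂_1 = 5 − 4 = 1, and the invariant factors of ∂_1 are all 1, so H_0 ≅ Z.
  H_1: rank ker ∂_1 − rank ∂_2 = (10 − 4) − 6 = 0, and the invariant factors of ∂_2 are all 1, so H_1 ≅ 0.
  H_2: rank ker ∂_2 − rank ∂_3 = (10 − 6) − 4 = 0, and the invariant factors of ∂_3 are all 1, so H_2 ≅ 0.
  H_3: rank ker ∂_3 − rank ∂_4 = (5 − 4) − 0 = 1, and there is no ∂_4, so H_3 ≅ Z.

As a check, the Euler characteristic is 5 − 10 + 10 − 5 = 0, which agrees with 1 − 0 + 0 − 1 = 0.
(K is a triangulation of the 3-sphere S^3.)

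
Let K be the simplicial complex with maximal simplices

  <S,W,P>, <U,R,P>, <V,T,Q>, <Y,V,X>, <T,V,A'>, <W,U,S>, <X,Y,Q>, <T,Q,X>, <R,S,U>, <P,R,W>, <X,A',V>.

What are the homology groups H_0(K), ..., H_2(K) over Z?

Order the vertices as P < Q < R < S < T < U < V < W < X < Y < A'. Listing each simplex with vertices in this order, K has dimension 2 with simplices:

  0-simplices (11): [P], [Q], [R], [S], [T], [U], [V], [W], [X], [Y], [A']
  1-simplices (22): [P,R], [P,S], [P,U], [P,W], [Q,T], [Q,V], [Q,X], [Q,Y], [R,S], [R,U], [R,W], [S,U], [S,W], [T,V], [T,X], [T,A'], [U,W], [V,X], [V,Y], [V,A'], [X,Y], [X,A']
  2-simplices (11): [P,R,U], [P,R,W], [P,S,W], [Q,T,V], [Q,T,X], [Q,X,Y], [R,S,U], [S,U,W], [T,V,A'], [V,X,Y], [V,X,A']

so the chain groups are C_0 ≅ Z^11, C_1 ≅ Z^22, C_2 ≅ Z^11.

The boundary map ∂_1: C_1 → C_0 maps an edge to its endpoints' difference, ∂[p,q] = q − p. For instance
  ∂[U,W] = [W] − [U].
This gives a 11×22 integer matrix of rank 9; reducing to Smith normal form yields diagonal entries (1,1,1,1,1,1,1,1,1).

∂_2: C_2 → C_1 maps a triangle to the signed sum of its edges. For instance
  ∂[T,V,A'] = [V,A'] − [T,A'] + [T,V],
  ∂[Q,T,V] = [T,V] − [Q,V] + [Q,T].
The 22×11 boundary matrix has rank 11 and Smith normal form diag(1,1,1,1,1,1,1,1,1,1,1).

Reading off H_k = ker ∂_k / im ∂_{k+1}:

  H_0: rank C_0 − rank ∂_1 = 11 − 9 = 2, and the invariant factors of ∂_1 are all 1, so H_0 = Z^2.
  H_1: rank ker ∂_1 − rank ∂_2 = (22 − 9) − 11 = 2, and the invariant factors of ∂_2 are all 1, so H_1 = Z^2.
  H_2: rank ker ∂_2 − rank ∂_3 = (11 − 11) − 0 = 0, and there is no ∂_3, so H_2 = 0.

As a check, the Euler characteristic is 11 − 22 + 11 = 0, which agrees with 2 − 2 + 0 = 0.

H_0 = Z^2,  H_1 = Z^2,  H_2 = 0.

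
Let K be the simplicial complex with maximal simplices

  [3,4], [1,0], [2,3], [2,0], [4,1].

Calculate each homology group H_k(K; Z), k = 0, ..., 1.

Fix the vertex order 0 < 1 < 2 < 3 < 4 and write every simplex with vertices in increasing order. Then dim K = 1 and the simplices of K are:

  0-simplices (5): [0], [1], [2], [3], [4]
  1-simplices (5): [0,1], [0,2], [1,4], [2,3], [3,4]

Hence C_0 ≅ Z^5, C_1 ≅ Z^5.

The boundary map ∂_1: C_1 → C_0 maps an edge to its endpoints' difference, ∂[p,q] = q − p. For instance
  ∂[1,4] = [4] − [1].
As a 5×5 matrix over Z this has rank 4, with invariant factors (1,1,1,1).

Now H_k = ker ∂_k / im ∂_{k+1}, so:

  H_0: rank C_0 − rank ∂_1 = 5 − 4 = 1, and the invariant factors of ∂_1 are all 1, so H_0 ≅ Z.
  H_1: rank ker ∂_1 − rank ∂_2 = (5 − 4) − 0 = 1, and there is no ∂_2, so H_1 ≅ Z.

As a check, the Euler characteristic is 5 − 5 = 0, which agrees with 1 − 1 = 0.
(K is a triangulation of the circle S^1.)

H_0 = Z,  H_1 = Z.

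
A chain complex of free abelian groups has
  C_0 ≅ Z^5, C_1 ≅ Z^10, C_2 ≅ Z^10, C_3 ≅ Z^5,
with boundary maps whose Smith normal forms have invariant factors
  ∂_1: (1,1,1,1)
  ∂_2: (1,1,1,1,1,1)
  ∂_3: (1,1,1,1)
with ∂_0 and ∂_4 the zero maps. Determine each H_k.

H_0 ≅ Z,  H_1 = 0,  H_2 = 0,  H_3 ≅ Z.

H_0: b_0 = 5 − 0 − 4 = 1; torsion from ∂_1 factors > 1: none. So H_0 ≅ Z.
H_1: b_1 = 10 − 4 − 6 = 0; torsion from ∂_2 factors > 1: none. So H_1 ≅ 0.
H_2: b_2 = 10 − 6 − 4 = 0; torsion from ∂_3 factors > 1: none. So H_2 ≅ 0.
H_3: b_3 = 5 − 4 − 0 = 1; torsion from ∂_4 factors > 1: none. So H_3 ≅ Z.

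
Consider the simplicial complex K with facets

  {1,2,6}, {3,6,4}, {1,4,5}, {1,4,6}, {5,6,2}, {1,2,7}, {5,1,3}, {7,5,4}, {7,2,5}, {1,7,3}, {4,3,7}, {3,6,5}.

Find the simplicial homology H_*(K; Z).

H_0 = Z,  H_1 = Z/2,  H_2 = 0.

We work with the vertex ordering 1 < 2 < 3 < 4 < 5 < 6 < 7. The simplices of K, each written with vertices in increasing order, are:

  0-simplices (7): [1], [2], [3], [4], [5], [6], [7]
  1-simplices (18): [1,2], [1,3], [1,4], [1,5], [1,6], [1,7], [2,5], [2,6], [2,7], [3,4], [3,5], [3,6], [3,7], [4,5], [4,6], [4,7], [5,6], [5,7]
  2-simplices (12): [1,2,6], [1,2,7], [1,3,5], [1,3,7], [1,4,5], [1,4,6], [2,5,6], [2,5,7], [3,4,6], [3,4,7], [3,5,6], [4,5,7]

Hence C_0 ≅ Z^7, C_1 ≅ Z^18, C_2 ≅ Z^12.

Boundary ∂_1: C_1 → C_0 sends each edge [p,q] (with p < q) to q − p.
The 7×18 boundary matrix has rank 6 and Smith normal form diag(1,1,1,1,1,1).

The boundary map ∂_2: C_2 → C_1 maps a triangle to the signed sum of its edges. For instance
  ∂[3,4,7] = [4,7] − [3,7] + [3,4],
  ∂[1,4,6] = [4,6] − [1,6] + [1,4].
This gives a 18×12 integer matrix of rank 12; reducing to Smith normal form yields diagonal entries (1,1,1,1,1,1,1,1,1,1,1,2).

Computing H_k = (kernel of ∂_k) / (image of ∂_{k+1}):

  H_0: rank C_0 − rank ∂_1 = 7 − 6 = 1, and the invariant factors of ∂_1 are all 1, so H_0 ≅ Z.
  H_1: rank ker ∂_1 − rank ∂_2 = (18 − 6) − 12 = 0, and ∂_2 has invariant factor 2 > 1, so H_1 ≅ Z/2.
  H_2: rank ker ∂_2 − rank ∂_3 = (12 − 12) − 0 = 0, and there is no ∂_3, so H_2 ≅ 0.

(K is a triangulation of the real projective plane RP^2.)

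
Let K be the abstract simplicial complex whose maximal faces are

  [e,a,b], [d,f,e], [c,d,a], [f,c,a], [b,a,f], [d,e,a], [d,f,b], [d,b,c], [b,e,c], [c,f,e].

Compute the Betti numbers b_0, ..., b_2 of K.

b_0 = 1, b_1 = 0, b_2 = 0.

Order the vertices as a < b < c < d < e < f. Listing each simplex with vertices in this order, K has dimension 2 with simplices:

  0-simplices (6): a, b, c, d, e, f
  1-simplices (15): ab, ac, ad, ae, af, bc, bd, be, bf, cd, ce, cf, de, df, ef
  2-simplices (10): abe, abf, acd, acf, ade, bcd, bce, bdf, cef, def

giving chain groups C_0 ≅ Z^6, C_1 ≅ Z^15, C_2 ≅ Z^10.

∂_1: C_1 → C_0 is given by ∂[p,q] = [q] − [p]. For instance
  ∂bd = d − b.
This gives a 6×15 integer matrix of rank 5; reducing to Smith normal form yields diagonal entries (1,1,1,1,1).

∂_2: C_2 → C_1 sends each 2-simplex [p,q,r] to [q,r] − [p,r] + [p,q]. For instance
  ∂cef = ef − cf + ce,
  ∂abf = bf − af + ab.
The 15×10 boundary matrix has rank 10 and Smith normal form diag(1,1,1,1,1,1,1,1,1,2).

Computing H_k = (kernel of ∂_k) / (image of ∂_{k+1}):

  H_0: rank C_0 − rank ∂_1 = 6 − 5 = 1, and the invariant factors of ∂_1 are all 1, so H_0 = Z.
  H_1: rank ker ∂_1 − rank ∂_2 = (15 − 5) − 10 = 0, and ∂_2 has invariant factor 2 > 1, so H_1 = Z/2.
  H_2: rank ker ∂_2 − rank ∂_3 = (10 − 10) − 0 = 0, and there is no ∂_3, so H_2 = 0.

Hence the Betti numbers are b_0 = 1, b_1 = 0, b_2 = 0.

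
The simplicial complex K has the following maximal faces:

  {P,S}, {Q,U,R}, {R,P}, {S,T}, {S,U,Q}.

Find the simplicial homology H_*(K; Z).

H_0 ≅ Z,  H_1 ≅ Z,  H_2 = 0.

Order the vertices as P < Q < R < S < T < U. Listing each simplex with vertices in this order, K has dimension 2 with simplices:

  0-simplices (6): P, Q, R, S, T, U
  1-simplices (8): PR, PS, QR, QS, QU, RU, ST, SU
  2-simplices (2): QRU, QSU

so the chain groups are C_0 ≅ Z^6, C_1 ≅ Z^8, C_2 ≅ Z^2.

Boundary ∂_1: C_1 → C_0 maps an edge to its endpoints' difference, ∂[p,q] = q − p.
This gives a 6×8 integer matrix of rank 5; reducing to Smith normal form yields diagonal entries (1,1,1,1,1).

Boundary ∂_2: C_2 → C_1 acts by ∂[p,q,r] = [q,r] − [p,r] + [p,q]. For instance
  ∂QRU = RU − QU + QR,
  ∂QSU = SU − QU + QS.
This gives a 8×2 integer matrix of rank 2; reducing to Smith normal form yields diagonal entries (1,1).

Now H_k = ker ∂_k / im ∂_{k+1}, so:

  H_0: rank C_0 − rank ∂_1 = 6 − 5 = 1, and the invariant factors of ∂_1 are all 1, so H_0 = Z.
  H_1: rank ker ∂_1 − rank ∂_2 = (8 − 5) − 2 = 1, and the invariant factors of ∂_2 are all 1, so H_1 = Z.
  H_2: rank ker ∂_2 − rank ∂_3 = (2 − 2) − 0 = 0, and there is no ∂_3, so H_2 = 0.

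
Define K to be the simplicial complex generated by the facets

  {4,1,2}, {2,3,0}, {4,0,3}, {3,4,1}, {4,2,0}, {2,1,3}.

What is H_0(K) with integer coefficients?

H_0 ≅ Z.

Order the vertices as 0 < 1 < 2 < 3 < 4. Listing each simplex with vertices in this order, K has dimension 2 with simplices:

  0-simplices (5): [0], [1], [2], [3], [4]
  1-simplices (9): [0,2], [0,3], [0,4], [1,2], [1,3], [1,4], [2,3], [2,4], [3,4]
  2-simplices (6): [0,2,3], [0,2,4], [0,3,4], [1,2,3], [1,2,4], [1,3,4]

Hence C_0 ≅ Z^5, C_1 ≅ Z^9, C_2 ≅ Z^6.

Boundary ∂_1: C_1 → C_0 is given by ∂[p,q] = [q] − [p].
The 5×9 boundary matrix has rank 4 and Smith normal form diag(1,1,1,1).

The boundary map ∂_2: C_2 → C_1 acts by ∂[p,q,r] = [q,r] − [p,r] + [p,q]. For instance
  ∂[0,2,3] = [2,3] − [0,3] + [0,2],
  ∂[0,3,4] = [3,4] − [0,4] + [0,3].
The 9×6 boundary matrix has rank 5 and Smith normal form diag(1,1,1,1,1).

Now H_k = ker ∂_k / im ∂_{k+1}, so:

  H_0: rank C_0 − rank ∂_1 = 5 − 4 = 1, and the invariant factors of ∂_1 are all 1, so H_0 = Z.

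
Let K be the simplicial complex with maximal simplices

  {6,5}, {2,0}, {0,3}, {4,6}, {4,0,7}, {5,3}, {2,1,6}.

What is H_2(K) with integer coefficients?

H_2 = 0.

We work with the vertex ordering 0 < 1 < 2 < 3 < 4 < 5 < 6 < 7. The simplices of K, each written with vertices in increasing order, are:

  0-simplices (8): [0], [1], [2], [3], [4], [5], [6], [7]
  1-simplices (11): [0,2], [0,3], [0,4], [0,7], [1,2], [1,6], [2,6], [3,5], [4,6], [4,7], [5,6]
  2-simplices (2): [0,4,7], [1,2,6]

Hence C_0 ≅ Z^8, C_1 ≅ Z^11, C_2 ≅ Z^2.

Boundary ∂_1: C_1 → C_0 is given by ∂[p,q] = [q] − [p]. For instance
  ∂[4,6] = [6] − [4].
The 8×11 boundary matrix has rank 7 and Smith normal form diag(1,1,1,1,1,1,1).

Boundary ∂_2: C_2 → C_1 acts by ∂[p,q,r] = [q,r] − [p,r] + [p,q]. For instance
  ∂[0,4,7] = [4,7] − [0,7] + [0,4],
  ∂[1,2,6] = [2,6] − [1,6] + [1,2].
The 11×2 boundary matrix has rank 2 and Smith normal form diag(1,1).

Computing H_k = (kernel of ∂_k) / (image of ∂_{k+1}):

  H_2: rank ker ∂_2 − rank ∂_3 = (2 − 2) − 0 = 0, and there is no ∂_3, so H_2 = 0.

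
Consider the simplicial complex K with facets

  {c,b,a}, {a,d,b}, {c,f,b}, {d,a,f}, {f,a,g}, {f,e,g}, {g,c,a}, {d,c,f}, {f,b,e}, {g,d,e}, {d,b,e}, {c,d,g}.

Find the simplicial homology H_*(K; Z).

We work with the vertex ordering a < b < c < d < e < f < g. The simplices of K, each written with vertices in increasing order, are:

  0-simplices (7): a, b, c, d, e, f, g
  1-simplices (18): ab, ac, ad, af, ag, bc, bd, be, bf, cd, cf, cg, de, df, dg, ef, eg, fg
  2-simplices (12): abc, abd, acg, adf, afg, bcf, bde, bef, cdf, cdg, deg, efg

so the chain groups are C_0 ≅ Z^7, C_1 ≅ Z^18, C_2 ≅ Z^12.

The boundary map ∂_1: C_1 → C_0 sends each edge [p,q] (with p < q) to q − p.
This gives a 7×18 integer matrix of rank 6; reducing to Smith normal form yields diagonal entries (1,1,1,1,1,1).

∂_2: C_2 → C_1 maps a triangle to the signed sum of its edges. For instance
  ∂abc = bc − ac + ab,
  ∂bef = ef − bf + be.
The 18×12 boundary matrix has rank 12 and Smith normal form diag(1,1,1,1,1,1,1,1,1,1,1,2).

Computing H_k = (kernel of ∂_k) / (image of ∂_{k+1}):

  H_0: rank C_0 − rank ∂_1 = 7 − 6 = 1, and the invariant factors of ∂_1 are all 1, so H_0 = Z.
  H_1: rank ker ∂_1 − rank ∂_2 = (18 − 6) − 12 = 0, and ∂_2 has invariant factor 2 > 1, so H_1 = Z_2.
  H_2: rank ker ∂_2 − rank ∂_3 = (12 − 12) − 0 = 0, and there is no ∂_3, so H_2 = 0.

H_0 ≅ Z,  H_1 ≅ Z_2,  H_2 = 0.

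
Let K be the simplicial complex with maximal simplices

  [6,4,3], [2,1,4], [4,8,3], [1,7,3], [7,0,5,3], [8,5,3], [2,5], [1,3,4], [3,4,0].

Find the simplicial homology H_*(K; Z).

H_0 = Z,  H_1 = Z,  H_2 = 0,  H_3 = 0.

K has 9 vertices, 19 edges, 11 triangles, 1 3-simplex.
rank ∂_0 = 0, rank ∂_1 = 8 ⇒ b_0 = 9 − 0 − 8 = 1; all invariant factors of ∂_1 are 1 so no torsion. So H_0 = Z.
rank ∂_1 = 8, rank ∂_2 = 10 ⇒ b_1 = 19 − 8 − 10 = 1; all invariant factors of ∂_2 are 1 so no torsion. So H_1 = Z.
rank ∂_2 = 10, rank ∂_3 = 1 ⇒ b_2 = 11 − 10 − 1 = 0; all invariant factors of ∂_3 are 1 so no torsion. So H_2 = 0.
rank ∂_3 = 1, rank ∂_4 = 0 ⇒ b_3 = 1 − 1 − 0 = 0. So H_3 = 0.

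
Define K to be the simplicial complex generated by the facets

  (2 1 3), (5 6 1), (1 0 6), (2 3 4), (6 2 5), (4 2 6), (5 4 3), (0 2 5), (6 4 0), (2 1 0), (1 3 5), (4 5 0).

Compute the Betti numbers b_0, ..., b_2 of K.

b_0 = 1, b_1 = 0, b_2 = 0.

Order the vertices as 0 < 1 < 2 < 3 < 4 < 5 < 6. Listing each simplex with vertices in this order, K has dimension 2 with simplices:

  0-simplices (7): [0], [1], [2], [3], [4], [5], [6]
  1-simplices (18): [0,1], [0,2], [0,4], [0,5], [0,6], [1,2], [1,3], [1,5], [1,6], [2,3], [2,4], [2,5], [2,6], [3,4], [3,5], [4,5], [4,6], [5,6]
  2-simplices (12): [0,1,2], [0,1,6], [0,2,5], [0,4,5], [0,4,6], [1,2,3], [1,3,5], [1,5,6], [2,3,4], [2,4,6], [2,5,6], [3,4,5]

so the chain groups are C_0 ≅ Z^7, C_1 ≅ Z^18, C_2 ≅ Z^12.

Boundary ∂_1: C_1 → C_0 maps an edge to its endpoints' difference, ∂[p,q] = q − p. For instance
  ∂[4,6] = [6] − [4].
The 7×18 boundary matrix has rank 6 and Smith normal form diag(1,1,1,1,1,1).

Boundary ∂_2: C_2 → C_1 sends each 2-simplex [p,q,r] to [q,r] − [p,r] + [p,q]. For instance
  ∂[2,3,4] = [3,4] − [2,4] + [2,3],
  ∂[1,2,3] = [2,3] − [1,3] + [1,2].
As a 18×12 matrix over Z this has rank 12, with invariant factors (1,1,1,1,1,1,1,1,1,1,1,2).

Now H_k = ker ∂_k / im ∂_{k+1}, so:

  H_0: rank C_0 − rank ∂_1 = 7 − 6 = 1, and the invariant factors of ∂_1 are all 1, so H_0 ≅ Z.
  H_1: rank ker ∂_1 − rank ∂_2 = (18 − 6) − 12 = 0, and ∂_2 has invariant factor 2 > 1, so H_1 ≅ Z/2Z.
  H_2: rank ker ∂_2 − rank ∂_3 = (12 − 12) − 0 = 0, and there is no ∂_3, so H_2 ≅ 0.

(K is a triangulation of the real projective plane RP^2.)

Hence the Betti numbers are b_0 = 1, b_1 = 0, b_2 = 0.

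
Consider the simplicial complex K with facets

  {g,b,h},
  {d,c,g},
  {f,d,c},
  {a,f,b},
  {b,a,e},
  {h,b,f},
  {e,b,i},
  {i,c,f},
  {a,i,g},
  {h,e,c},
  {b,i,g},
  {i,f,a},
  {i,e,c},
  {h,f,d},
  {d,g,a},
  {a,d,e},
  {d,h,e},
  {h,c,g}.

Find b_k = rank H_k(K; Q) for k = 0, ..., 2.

b_0 = 1, b_1 = 1, b_2 = 0.

K has 9 vertices, 27 edges, 18 triangles.
rank ∂_0 = 0, rank ∂_1 = 8 ⇒ b_0 = 9 − 0 − 8 = 1; all invariant factors of ∂_1 are 1 so no torsion. So H_0 = Z.
rank ∂_1 = 8, rank ∂_2 = 18 ⇒ b_1 = 27 − 8 − 18 = 1; ∂_2 has invariant factor(s) [2] giving torsion. So H_1 = Z ⊕ Z/2Z.
rank ∂_2 = 18, rank ∂_3 = 0 ⇒ b_2 = 18 − 18 − 0 = 0. So H_2 = 0.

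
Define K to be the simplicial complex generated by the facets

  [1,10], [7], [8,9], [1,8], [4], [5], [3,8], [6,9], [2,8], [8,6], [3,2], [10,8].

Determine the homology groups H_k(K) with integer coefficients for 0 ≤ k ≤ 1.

H_0 ≅ Z^4,  H_1 ≅ Z^3.

Order the vertices as 1 < 2 < 3 < 4 < 5 < 6 < 7 < 8 < 9 < 10. Listing each simplex with vertices in this order, K has dimension 1 with simplices:

  0-simplices (10): [1], [2], [3], [4], [5], [6], [7], [8], [9], [10]
  1-simplices (9): [1,8], [1,10], [2,3], [2,8], [3,8], [6,8], [6,9], [8,9], [8,10]

Hence C_0 ≅ Z^10, C_1 ≅ Z^9.

∂_1: C_1 → C_0 is given by ∂[p,q] = [q] − [p].
The 10×9 boundary matrix has rank 6 and Smith normal form diag(1,1,1,1,1,1).

Reading off H_k = ker ∂_k / im ∂_{k+1}:

  H_0: rank C_0 − rank ∂_1 = 10 − 6 = 4, and the invariant factors of ∂_1 are all 1, so H_0 ≅ Z^4.
  H_1: rank ker ∂_1 − rank ∂_2 = (9 − 6) − 0 = 3, and there is no ∂_2, so H_1 ≅ Z^3.

(K is a triangulation of the disjoint union of a set of 3 points and a wedge of 3 circles.)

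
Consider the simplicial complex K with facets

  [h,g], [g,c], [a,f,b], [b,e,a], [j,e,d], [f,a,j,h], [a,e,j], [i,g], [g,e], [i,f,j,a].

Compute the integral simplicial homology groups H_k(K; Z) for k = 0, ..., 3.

Order the vertices as a < b < c < d < e < f < g < h < i < j. Listing each simplex with vertices in this order, K has dimension 3 with simplices:

  0-simplices (10): a, b, c, d, e, f, g, h, i, j
  1-simplices (20): ab, ae, af, ah, ai, aj, be, bf, cg, de, dj, eg, ej, fh, fi, fj, gh, gi, hj, ij
  2-simplices (11): abe, abf, aej, afh, afi, afj, ahj, aij, dej, fhj, fij
  3-simplices (2): afhj, afij

Hence C_0 ≅ Z^10, C_1 ≅ Z^20, C_2 ≅ Z^11, C_3 ≅ Z^2.

∂_1: C_1 → C_0 maps an edge to its endpoints' difference, ∂[p,q] = q − p.
This gives a 10×20 integer matrix of rank 9; reducing to Smith normal form yields diagonal entries (1,1,1,1,1,1,1,1,1).

∂_2: C_2 → C_1 maps a triangle to the signed sum of its edges. For instance
  ∂fij = ij − fj + fi,
  ∂abf = bf − af + ab.
The 20×11 boundary matrix has rank 9 and Smith normal form diag(1,1,1,1,1,1,1,1,1).

∂_3: C_3 → C_2 sends each 3-simplex σ to the alternating sum Σ_i (−1)^i (σ with its i-th vertex removed). For instance
  ∂afij = fij − aij + afj − afi,
  ∂afhj = fhj − ahj + afj − afh.
The 11×2 boundary matrix has rank 2 and Smith normal form diag(1,1).

From H_k ≅ ker(∂_k) / im(∂_{k+1}) we obtain:

  H_0: rank C_0 − rank ∂_1 = 10 − 9 = 1, and the invariant factors of ∂_1 are all 1, so H_0 = Z.
  H_1: rank ker ∂_1 − rank ∂_2 = (20 − 9) − 9 = 2, and the invariant factors of ∂_2 are all 1, so H_1 = Z^2.
  H_2: rank ker ∂_2 − rank ∂_3 = (11 − 9) − 2 = 0, and the invariant factors of ∂_3 are all 1, so H_2 = 0.
  H_3: rank ker ∂_3 − rank ∂_4 = (2 − 2) − 0 = 0, and there is no ∂_4, so H_3 = 0.

As a check, the Euler characteristic is 10 − 20 + 11 − 2 = -1, which agrees with 1 − 2 + 0 − 0 = -1.

H_0 = Z,  H_1 = Z^2,  H_2 = 0,  H_3 = 0.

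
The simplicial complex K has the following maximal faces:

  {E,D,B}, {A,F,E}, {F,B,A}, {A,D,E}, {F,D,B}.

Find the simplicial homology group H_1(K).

H_1 = Z.

We work with the vertex ordering A < B < D < E < F. The simplices of K, each written with vertices in increasing order, are:

  0-simplices (5): A, B, D, E, F
  1-simplices (10): AB, AD, AE, AF, BD, BE, BF, DE, DF, EF
  2-simplices (5): ABF, ADE, AEF, BDE, BDF

giving chain groups C_0 ≅ Z^5, C_1 ≅ Z^10, C_2 ≅ Z^5.

The boundary map ∂_1: C_1 → C_0 sends each edge [p,q] (with p < q) to q − p. For instance
  ∂DE = E − D.
This gives a 5×10 integer matrix of rank 4; reducing to Smith normal form yields diagonal entries (1,1,1,1).

The boundary map ∂_2: C_2 → C_1 acts by ∂[p,q,r] = [q,r] − [p,r] + [p,q]. For instance
  ∂AEF = EF − AF + AE,
  ∂ADE = DE − AE + AD.
The resulting 10×5 matrix has rank 5, and its Smith normal form has invariant factors (1,1,1,1,1).

From H_k ≅ ker(∂_k) / im(∂_{k+1}) we obtain:

  H_1: rank ker ∂_1 − rank ∂_2 = (10 − 4) − 5 = 1, and the invariant factors of ∂_2 are all 1, so H_1 = Z.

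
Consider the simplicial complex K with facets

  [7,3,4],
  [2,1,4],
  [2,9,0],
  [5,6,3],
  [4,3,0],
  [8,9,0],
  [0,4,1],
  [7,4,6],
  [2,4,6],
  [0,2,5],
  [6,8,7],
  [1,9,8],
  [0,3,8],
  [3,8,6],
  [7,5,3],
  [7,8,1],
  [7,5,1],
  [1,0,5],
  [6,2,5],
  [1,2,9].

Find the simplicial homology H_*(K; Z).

Order the vertices as 0 < 1 < 2 < 3 < 4 < 5 < 6 < 7 < 8 < 9. Listing each simplex with vertices in this order, K has dimension 2 with simplices:

  0-simplices (10): [0], [1], [2], [3], [4], [5], [6], [7], [8], [9]
  1-simplices (30): (30 of them)
  2-simplices (20): (20 of them)

so the chain groups are C_0 ≅ Z^10, C_1 ≅ Z^30, C_2 ≅ Z^20.

∂_1: C_1 → C_0 is given by ∂[p,q] = [q] − [p].
This gives a 10×30 integer matrix of rank 9; reducing to Smith normal form yields diagonal entries (1,1,1,1,1,1,1,1,1).

∂_2: C_2 → C_1 maps a triangle to the signed sum of its edges. For instance
  ∂[2,5,6] = [5,6] − [2,6] + [2,5],
  ∂[1,2,4] = [2,4] − [1,4] + [1,2].
The resulting 30×20 matrix has rank 20, and its Smith normal form has invariant factors (1,1,1,1,1,1,1,1,1,1,1,1,1,1,1,1,1,1,1,2).

Computing H_k = (kernel of ∂_k) / (image of ∂_{k+1}):

  H_0: rank C_0 − rank ∂_1 = 10 − 9 = 1, and the invariant factors of ∂_1 are all 1, so H_0 ≅ Z.
  H_1: rank ker ∂_1 − rank ∂_2 = (30 − 9) − 20 = 1, and ∂_2 has invariant factor 2 > 1, so H_1 ≅ Z ⊕ Z_2.
  H_2: rank ker ∂_2 − rank ∂_3 = (20 − 20) − 0 = 0, and there is no ∂_3, so H_2 ≅ 0.

(K is a triangulation of the Klein bottle.)

H_0 = Z,  H_1 = Z ⊕ Z_2,  H_2 = 0.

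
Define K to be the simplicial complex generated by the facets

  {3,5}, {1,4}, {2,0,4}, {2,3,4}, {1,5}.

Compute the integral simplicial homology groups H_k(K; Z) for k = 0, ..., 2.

K has 6 vertices, 8 edges, 2 triangles.
rank ∂_0 = 0, rank ∂_1 = 5 ⇒ b_0 = 6 − 0 − 5 = 1; all invariant factors of ∂_1 are 1 so no torsion. So H_0 ≅ Z.
rank ∂_1 = 5, rank ∂_2 = 2 ⇒ b_1 = 8 − 5 − 2 = 1; all invariant factors of ∂_2 are 1 so no torsion. So H_1 ≅ Z.
rank ∂_2 = 2, rank ∂_3 = 0 ⇒ b_2 = 2 − 2 − 0 = 0. So H_2 ≅ 0.

H_0 ≅ Z,  H_1 ≅ Z,  H_2 = 0.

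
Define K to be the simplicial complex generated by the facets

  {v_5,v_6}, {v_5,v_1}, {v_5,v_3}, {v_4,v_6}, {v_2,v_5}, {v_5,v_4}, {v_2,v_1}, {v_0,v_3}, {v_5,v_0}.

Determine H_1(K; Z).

H_1 = Z^3.

Fix the vertex order v_0 < v_1 < v_2 < v_3 < v_4 < v_5 < v_6 and write every simplex with vertices in increasing order. Then dim K = 1 and the simplices of K are:

  0-simplices (7): [v_0], [v_1], [v_2], [v_3], [v_4], [v_5], [v_6]
  1-simplices (9): [v_0,v_3], [v_0,v_5], [v_1,v_2], [v_1,v_5], [v_2,v_5], [v_3,v_5], [v_4,v_5], [v_4,v_6], [v_5,v_6]

so the chain groups are C_0 ≅ Z^7, C_1 ≅ Z^9.

Boundary ∂_1: C_1 → C_0 is given by ∂[p,q] = [q] − [p].
The resulting 7×9 matrix has rank 6, and its Smith normal form has invariant factors (1,1,1,1,1,1).

Reading off H_k = ker ∂_k / im ∂_{k+1}:

  H_1: rank ker ∂_1 − rank ∂_2 = (9 − 6) − 0 = 3, and there is no ∂_2, so H_1 ≅ Z^3.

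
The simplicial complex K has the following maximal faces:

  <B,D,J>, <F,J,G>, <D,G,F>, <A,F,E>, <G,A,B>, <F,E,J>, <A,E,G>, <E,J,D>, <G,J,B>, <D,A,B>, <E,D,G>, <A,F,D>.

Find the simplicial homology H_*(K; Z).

H_0 = Z,  H_1 = Z/2Z,  H_2 = 0.

Fix the vertex order A < B < D < E < F < G < J and write every simplex with vertices in increasing order. Then dim K = 2 and the simplices of K are:

  0-simplices (7): A, B, D, E, F, G, J
  1-simplices (18): AB, AD, AE, AF, AG, BD, BG, BJ, DE, DF, DG, DJ, EF, EG, EJ, FG, FJ, GJ
  2-simplices (12): ABD, ABG, ADF, AEF, AEG, BDJ, BGJ, DEG, DEJ, DFG, EFJ, FGJ

so the chain groups are C_0 ≅ Z^7, C_1 ≅ Z^18, C_2 ≅ Z^12.

Boundary ∂_1: C_1 → C_0 is given by ∂[p,q] = [q] − [p].
As a 7×18 matrix over Z this has rank 6, with invariant factors (1,1,1,1,1,1).

Boundary ∂_2: C_2 → C_1 maps a triangle to the signed sum of its edges. For instance
  ∂EFJ = FJ − EJ + EF,
  ∂ABG = BG − AG + AB.
This gives a 18×12 integer matrix of rank 12; reducing to Smith normal form yields diagonal entries (1,1,1,1,1,1,1,1,1,1,1,2).

Now H_k = ker ∂_k / im ∂_{k+1}, so:

  H_0: rank C_0 − rank ∂_1 = 7 − 6 = 1, and the invariant factors of ∂_1 are all 1, so H_0 ≅ Z.
  H_1: rank ker ∂_1 − rank ∂_2 = (18 − 6) − 12 = 0, and ∂_2 has invariant factor 2 > 1, so H_1 ≅ Z/2Z.
  H_2: rank ker ∂_2 − rank ∂_3 = (12 − 12) − 0 = 0, and there is no ∂_3, so H_2 ≅ 0.

(K is a triangulation of the real projective plane RP^2.)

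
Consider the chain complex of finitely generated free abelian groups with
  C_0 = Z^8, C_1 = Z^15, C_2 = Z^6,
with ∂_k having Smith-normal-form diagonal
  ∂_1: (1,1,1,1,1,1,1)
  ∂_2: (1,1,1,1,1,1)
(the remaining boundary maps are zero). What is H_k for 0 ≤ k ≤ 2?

H_0 = Z,  H_1 = Z^2,  H_2 = 0.

H_0: b_0 = 8 − 0 − 7 = 1; torsion from ∂_1 factors > 1: none. So H_0 = Z.
H_1: b_1 = 15 − 7 − 6 = 2; torsion from ∂_2 factors > 1: none. So H_1 = Z^2.
H_2: b_2 = 6 − 6 − 0 = 0; torsion from ∂_3 factors > 1: none. So H_2 = 0.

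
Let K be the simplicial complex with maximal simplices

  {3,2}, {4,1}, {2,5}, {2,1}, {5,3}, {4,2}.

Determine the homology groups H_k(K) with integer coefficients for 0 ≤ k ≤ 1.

Order the vertices as 1 < 2 < 3 < 4 < 5. Listing each simplex with vertices in this order, K has dimension 1 with simplices:

  0-simplices (5): [1], [2], [3], [4], [5]
  1-simplices (6): [1,2], [1,4], [2,3], [2,4], [2,5], [3,5]

Hence C_0 ≅ Z^5, C_1 ≅ Z^6.

The boundary map ∂_1: C_1 → C_0 is given by ∂[p,q] = [q] − [p]. For instance
  ∂[1,4] = [4] − [1].
As a 5×6 matrix over Z this has rank 4, with invariant factors (1,1,1,1).

Now H_k = ker ∂_k / im ∂_{k+1}, so:

  H_0: rank C_0 − rank ∂_1 = 5 − 4 = 1, and the invariant factors of ∂_1 are all 1, so H_0 = Z.
  H_1: rank ker ∂_1 − rank ∂_2 = (6 − 4) − 0 = 2, and there is no ∂_2, so H_1 = Z^2.

H_0 ≅ Z,  H_1 ≅ Z^2.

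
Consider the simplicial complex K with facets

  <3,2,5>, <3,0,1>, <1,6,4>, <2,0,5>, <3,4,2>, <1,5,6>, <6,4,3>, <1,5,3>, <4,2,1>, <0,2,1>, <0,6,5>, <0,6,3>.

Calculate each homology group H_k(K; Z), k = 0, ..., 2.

Fix the vertex order 0 < 1 < 2 < 3 < 4 < 5 < 6 and write every simplex with vertices in increasing order. Then dim K = 2 and the simplices of K are:

  0-simplices (7): [0], [1], [2], [3], [4], [5], [6]
  1-simplices (18): [0,1], [0,2], [0,3], [0,5], [0,6], [1,2], [1,3], [1,4], [1,5], [1,6], [2,3], [2,4], [2,5], [3,4], [3,5], [3,6], [4,6], [5,6]
  2-simplices (12): [0,1,2], [0,1,3], [0,2,5], [0,3,6], [0,5,6], [1,2,4], [1,3,5], [1,4,6], [1,5,6], [2,3,4], [2,3,5], [3,4,6]

so the chain groups are C_0 ≅ Z^7, C_1 ≅ Z^18, C_2 ≅ Z^12.

The boundary map ∂_1: C_1 → C_0 is given by ∂[p,q] = [q] − [p]. For instance
  ∂[3,4] = [4] − [3].
The 7×18 boundary matrix has rank 6 and Smith normal form diag(1,1,1,1,1,1).

∂_2: C_2 → C_1 sends each 2-simplex [p,q,r] to [q,r] − [p,r] + [p,q]. For instance
  ∂[1,4,6] = [4,6] − [1,6] + [1,4],
  ∂[0,3,6] = [3,6] − [0,6] + [0,3].
The resulting 18×12 matrix has rank 12, and its Smith normal form has invariant factors (1,1,1,1,1,1,1,1,1,1,1,2).

Reading off H_k = ker ∂_k / im ∂_{k+1}:

  H_0: rank C_0 − rank ∂_1 = 7 − 6 = 1, and the invariant factors of ∂_1 are all 1, so H_0 = Z.
  H_1: rank ker ∂_1 − rank ∂_2 = (18 − 6) − 12 = 0, and ∂_2 has invariant factor 2 > 1, so H_1 = Z/2.
  H_2: rank ker ∂_2 − rank ∂_3 = (12 − 12) − 0 = 0, and there is no ∂_3, so H_2 = 0.

As a check, the Euler characteristic is 7 − 18 + 12 = 1, which agrees with 1 − 0 + 0 = 1.
(K is a triangulation of the real projective plane RP^2.)

H_0 = Z,  H_1 = Z/2,  H_2 = 0.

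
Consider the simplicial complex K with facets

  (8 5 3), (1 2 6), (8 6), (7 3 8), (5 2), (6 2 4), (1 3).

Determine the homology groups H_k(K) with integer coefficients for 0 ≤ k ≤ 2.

Fix the vertex order 1 < 2 < 3 < 4 < 5 < 6 < 7 < 8 and write every simplex with vertices in increasing order. Then dim K = 2 and the simplices of K are:

  0-simplices (8): [1], [2], [3], [4], [5], [6], [7], [8]
  1-simplices (13): [1,2], [1,3], [1,6], [2,4], [2,5], [2,6], [3,5], [3,7], [3,8], [4,6], [5,8], [6,8], [7,8]
  2-simplices (4): [1,2,6], [2,4,6], [3,5,8], [3,7,8]

Hence C_0 ≅ Z^8, C_1 ≅ Z^13, C_2 ≅ Z^4.

Boundary ∂_1: C_1 → C_0 sends each edge [p,q] (with p < q) to q − p.
The resulting 8×13 matrix has rank 7, and its Smith normal form has invariant factors (1,1,1,1,1,1,1).

Boundary ∂_2: C_2 → C_1 maps a triangle to the signed sum of its edges. For instance
  ∂[3,5,8] = [5,8] − [3,8] + [3,5],
  ∂[2,4,6] = [4,6] − [2,6] + [2,4].
The 13×4 boundary matrix has rank 4 and Smith normal form diag(1,1,1,1).

From H_k ≅ ker(∂_k) / im(∂_{k+1}) we obtain:

  H_0: rank C_0 − rank ∂_1 = 8 − 7 = 1, and the invariant factors of ∂_1 are all 1, so H_0 = Z.
  H_1: rank ker ∂_1 − rank ∂_2 = (13 − 7) − 4 = 2, and the invariant factors of ∂_2 are all 1, so H_1 = Z^2.
  H_2: rank ker ∂_2 − rank ∂_3 = (4 − 4) − 0 = 0, and there is no ∂_3, so H_2 = 0.

H_0 = Z,  H_1 = Z^2,  H_2 = 0.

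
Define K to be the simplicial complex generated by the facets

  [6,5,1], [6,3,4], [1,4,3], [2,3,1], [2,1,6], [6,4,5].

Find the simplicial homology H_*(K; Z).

Fix the vertex order 1 < 2 < 3 < 4 < 5 < 6 and write every simplex with vertices in increasing order. Then dim K = 2 and the simplices of K are:

  0-simplices (6): [1], [2], [3], [4], [5], [6]
  1-simplices (12): [1,2], [1,3], [1,4], [1,5], [1,6], [2,3], [2,6], [3,4], [3,6], [4,5], [4,6], [5,6]
  2-simplices (6): [1,2,3], [1,2,6], [1,3,4], [1,5,6], [3,4,6], [4,5,6]

so the chain groups are C_0 ≅ Z^6, C_1 ≅ Z^12, C_2 ≅ Z^6.

Boundary ∂_1: C_1 → C_0 sends each edge [p,q] (with p < q) to q − p. For instance
  ∂[4,6] = [6] − [4].
The resulting 6×12 matrix has rank 5, and its Smith normal form has invariant factors (1,1,1,1,1).

Boundary ∂_2: C_2 → C_1 maps a triangle to the signed sum of its edges. For instance
  ∂[3,4,6] = [4,6] − [3,6] + [3,4],
  ∂[1,3,4] = [3,4] − [1,4] + [1,3].
The 12×6 boundary matrix has rank 6 and Smith normal form diag(1,1,1,1,1,1).

From H_k ≅ ker(∂_k) / im(∂_{k+1}) we obtain:

  H_0: rank C_0 − rank ∂_1 = 6 − 5 = 1, and the invariant factors of ∂_1 are all 1, so H_0 ≅ Z.
  H_1: rank ker ∂_1 − rank ∂_2 = (12 − 5) − 6 = 1, and the invariant factors of ∂_2 are all 1, so H_1 ≅ Z.
  H_2: rank ker ∂_2 − rank ∂_3 = (6 − 6) − 0 = 0, and there is no ∂_3, so H_2 ≅ 0.

As a check, the Euler characteristic is 6 − 12 + 6 = 0, which agrees with 1 − 1 + 0 = 0.

H_0 = Z,  H_1 = Z,  H_2 = 0.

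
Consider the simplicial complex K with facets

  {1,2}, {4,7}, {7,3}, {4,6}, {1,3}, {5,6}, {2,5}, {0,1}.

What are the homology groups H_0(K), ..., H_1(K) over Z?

H_0 = Z,  H_1 = Z.

Fix the vertex order 0 < 1 < 2 < 3 < 4 < 5 < 6 < 7 and write every simplex with vertices in increasing order. Then dim K = 1 and the simplices of K are:

  0-simplices (8): [0], [1], [2], [3], [4], [5], [6], [7]
  1-simplices (8): [0,1], [1,2], [1,3], [2,5], [3,7], [4,6], [4,7], [5,6]

giving chain groups C_0 ≅ Z^8, C_1 ≅ Z^8.

The boundary map ∂_1: C_1 → C_0 sends each edge [p,q] (with p < q) to q − p. For instance
  ∂[1,2] = [2] − [1].
The 8×8 boundary matrix has rank 7 and Smith normal form diag(1,1,1,1,1,1,1).

From H_k ≅ ker(∂_k) / im(∂_{k+1}) we obtain:

  H_0: rank C_0 − rank ∂_1 = 8 − 7 = 1, and the invariant factors of ∂_1 are all 1, so H_0 = Z.
  H_1: rank ker ∂_1 − rank ∂_2 = (8 − 7) − 0 = 1, and there is no ∂_2, so H_1 = Z.

As a check, the Euler characteristic is 8 − 8 = 0, which agrees with 1 − 1 = 0.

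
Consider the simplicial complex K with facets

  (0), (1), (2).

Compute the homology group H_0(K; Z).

H_0 = Z^3.

Order the vertices as 0 < 1 < 2. Listing each simplex with vertices in this order, K has dimension 0 with simplices:

  0-simplices (3): [0], [1], [2]

so the chain groups are C_0 ≅ Z^3.

From H_k ≅ ker(∂_k) / im(∂_{k+1}) we obtain:

  H_0: rank C_0 − rank ∂_1 = 3 − 0 = 3, and there is no ∂_1, so H_0 = Z^3.

(K is a triangulation of a set of 3 points.)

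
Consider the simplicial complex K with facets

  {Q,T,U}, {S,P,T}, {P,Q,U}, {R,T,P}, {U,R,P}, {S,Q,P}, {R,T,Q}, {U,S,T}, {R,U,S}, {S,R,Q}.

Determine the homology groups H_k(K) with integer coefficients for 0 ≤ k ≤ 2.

H_0 = Z,  H_1 = Z/2,  H_2 = 0.

Fix the vertex order P < Q < R < S < T < U and write every simplex with vertices in increasing order. Then dim K = 2 and the simplices of K are:

  0-simplices (6): P, Q, R, S, T, U
  1-simplices (15): PQ, PR, PS, PT, PU, QR, QS, QT, QU, RS, RT, RU, ST, SU, TU
  2-simplices (10): PQS, PQU, PRT, PRU, PST, QRS, QRT, QTU, RSU, STU

giving chain groups C_0 ≅ Z^6, C_1 ≅ Z^15, C_2 ≅ Z^10.

Boundary ∂_1: C_1 → C_0 is given by ∂[p,q] = [q] − [p]. For instance
  ∂QS = S − Q.
The resulting 6×15 matrix has rank 5, and its Smith normal form has invariant factors (1,1,1,1,1).

Boundary ∂_2: C_2 → C_1 sends each 2-simplex [p,q,r] to [q,r] − [p,r] + [p,q]. For instance
  ∂QRS = RS − QS + QR,
  ∂PQS = QS − PS + PQ.
This gives a 15×10 integer matrix of rank 10; reducing to Smith normal form yields diagonal entries (1,1,1,1,1,1,1,1,1,2).

Reading off H_k = ker ∂_k / im ∂_{k+1}:

  H_0: rank C_0 − rank ∂_1 = 6 − 5 = 1, and the invariant factors of ∂_1 are all 1, so H_0 = Z.
  H_1: rank ker ∂_1 − rank ∂_2 = (15 − 5) − 10 = 0, and ∂_2 has invariant factor 2 > 1, so H_1 = Z/2.
  H_2: rank ker ∂_2 − rank ∂_3 = (10 − 10) − 0 = 0, and there is no ∂_3, so H_2 = 0.

As a check, the Euler characteristic is 6 − 15 + 10 = 1, which agrees with 1 − 0 + 0 = 1.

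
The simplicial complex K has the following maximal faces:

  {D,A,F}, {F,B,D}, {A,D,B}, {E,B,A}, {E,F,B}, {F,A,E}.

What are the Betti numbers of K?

b_0 = 1, b_1 = 0, b_2 = 1.

Order the vertices as A < B < D < E < F. Listing each simplex with vertices in this order, K has dimension 2 with simplices:

  0-simplices (5): A, B, D, E, F
  1-simplices (9): AB, AD, AE, AF, BD, BE, BF, DF, EF
  2-simplices (6): ABD, ABE, ADF, AEF, BDF, BEF

giving chain groups C_0 ≅ Z^5, C_1 ≅ Z^9, C_2 ≅ Z^6.

Boundary ∂_1: C_1 → C_0 maps an edge to its endpoints' difference, ∂[p,q] = q − p. For instance
  ∂AF = F − A.
The 5×9 boundary matrix has rank 4 and Smith normal form diag(1,1,1,1).

∂_2: C_2 → C_1 acts by ∂[p,q,r] = [q,r] − [p,r] + [p,q]. For instance
  ∂ADF = DF − AF + AD,
  ∂ABE = BE − AE + AB.
As a 9×6 matrix over Z this has rank 5, with invariant factors (1,1,1,1,1).

Reading off H_k = ker ∂_k / im ∂_{k+1}:

  H_0: rank C_0 − rank ∂_1 = 5 − 4 = 1, and the invariant factors of ∂_1 are all 1, so H_0 = Z.
  H_1: rank ker ∂_1 − rank ∂_2 = (9 − 4) − 5 = 0, and the invariant factors of ∂_2 are all 1, so H_1 = 0.
  H_2: rank ker ∂_2 − rank ∂_3 = (6 − 5) − 0 = 1, and there is no ∂_3, so H_2 = Z.

Hence the Betti numbers are b_0 = 1, b_1 = 0, b_2 = 1.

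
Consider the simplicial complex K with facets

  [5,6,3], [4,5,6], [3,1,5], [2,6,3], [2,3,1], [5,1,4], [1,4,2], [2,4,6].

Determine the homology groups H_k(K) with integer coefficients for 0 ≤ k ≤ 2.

H_0 = Z,  H_1 = 0,  H_2 = Z.

Order the vertices as 1 < 2 < 3 < 4 < 5 < 6. Listing each simplex with vertices in this order, K has dimension 2 with simplices:

  0-simplices (6): [1], [2], [3], [4], [5], [6]
  1-simplices (12): [1,2], [1,3], [1,4], [1,5], [2,3], [2,4], [2,6], [3,5], [3,6], [4,5], [4,6], [5,6]
  2-simplices (8): [1,2,3], [1,2,4], [1,3,5], [1,4,5], [2,3,6], [2,4,6], [3,5,6], [4,5,6]

giving chain groups C_0 ≅ Z^6, C_1 ≅ Z^12, C_2 ≅ Z^8.

The boundary map ∂_1: C_1 → C_0 sends each edge [p,q] (with p < q) to q − p. For instance
  ∂[3,5] = [5] − [3].
As a 6×12 matrix over Z this has rank 5, with invariant factors (1,1,1,1,1).

Boundary ∂_2: C_2 → C_1 acts by ∂[p,q,r] = [q,r] − [p,r] + [p,q]. For instance
  ∂[2,4,6] = [4,6] − [2,6] + [2,4],
  ∂[1,2,4] = [2,4] − [1,4] + [1,2].
As a 12×8 matrix over Z this has rank 7, with invariant factors (1,1,1,1,1,1,1).

Computing H_k = (kernel of ∂_k) / (image of ∂_{k+1}):

  H_0: rank C_0 − rank ∂_1 = 6 − 5 = 1, and the invariant factors of ∂_1 are all 1, so H_0 = Z.
  H_1: rank ker ∂_1 − rank ∂_2 = (12 − 5) − 7 = 0, and the invariant factors of ∂_2 are all 1, so H_1 = 0.
  H_2: rank ker ∂_2 − rank ∂_3 = (8 − 7) − 0 = 1, and there is no ∂_3, so H_2 = Z.

As a check, the Euler characteristic is 6 − 12 + 8 = 2, which agrees with 1 − 0 + 1 = 2.
(K is a triangulation of the 2-sphere S^2.)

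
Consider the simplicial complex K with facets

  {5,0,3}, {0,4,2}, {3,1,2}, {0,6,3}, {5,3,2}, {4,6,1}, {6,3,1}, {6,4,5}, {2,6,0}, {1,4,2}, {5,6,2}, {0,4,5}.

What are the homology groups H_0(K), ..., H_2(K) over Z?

H_0 ≅ Z,  H_1 ≅ Z_2,  H_2 = 0.

Order the vertices as 0 < 1 < 2 < 3 < 4 < 5 < 6. Listing each simplex with vertices in this order, K has dimension 2 with simplices:

  0-simplices (7): [0], [1], [2], [3], [4], [5], [6]
  1-simplices (18): [0,2], [0,3], [0,4], [0,5], [0,6], [1,2], [1,3], [1,4], [1,6], [2,3], [2,4], [2,5], [2,6], [3,5], [3,6], [4,5], [4,6], [5,6]
  2-simplices (12): [0,2,4], [0,2,6], [0,3,5], [0,3,6], [0,4,5], [1,2,3], [1,2,4], [1,3,6], [1,4,6], [2,3,5], [2,5,6], [4,5,6]

giving chain groups C_0 ≅ Z^7, C_1 ≅ Z^18, C_2 ≅ Z^12.

The boundary map ∂_1: C_1 → C_0 maps an edge to its endpoints' difference, ∂[p,q] = q − p.
As a 7×18 matrix over Z this has rank 6, with invariant factors (1,1,1,1,1,1).

Boundary ∂_2: C_2 → C_1 maps a triangle to the signed sum of its edges. For instance
  ∂[4,5,6] = [5,6] − [4,6] + [4,5],
  ∂[2,5,6] = [5,6] − [2,6] + [2,5].
The 18×12 boundary matrix has rank 12 and Smith normal form diag(1,1,1,1,1,1,1,1,1,1,1,2).

Now H_k = ker ∂_k / im ∂_{k+1}, so:

  H_0: rank C_0 − rank ∂_1 = 7 − 6 = 1, and the invariant factors of ∂_1 are all 1, so H_0 = Z.
  H_1: rank ker ∂_1 − rank ∂_2 = (18 − 6) − 12 = 0, and ∂_2 has invariant factor 2 > 1, so H_1 = Z_2.
  H_2: rank ker ∂_2 − rank ∂_3 = (12 − 12) − 0 = 0, and there is no ∂_3, so H_2 = 0.

(K is a triangulation of the real projective plane RP^2.)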